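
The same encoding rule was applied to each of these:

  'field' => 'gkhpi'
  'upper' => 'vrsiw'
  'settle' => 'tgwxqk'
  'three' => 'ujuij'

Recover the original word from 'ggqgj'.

fence

In field: f→g is +1, i→k is +2, e→h is +3, l→p is +4 — the shift increases by 1 each position. Letter i (0-indexed) is shifted by i+1, so successive shifts are 1, 2, 3, ….
Decoding ggqgj: g−1=f, g−2=e, q−3=n, g−4=c, j−5=e.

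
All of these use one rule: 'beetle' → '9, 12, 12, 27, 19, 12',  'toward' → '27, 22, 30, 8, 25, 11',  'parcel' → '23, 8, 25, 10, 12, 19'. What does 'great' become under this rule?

The number is (letter's place in the alphabet, a=1) + 7.
Applying it to great: g=7→14, r=18→25, e=5→12, a=1→8, t=20→27.

14, 25, 12, 8, 27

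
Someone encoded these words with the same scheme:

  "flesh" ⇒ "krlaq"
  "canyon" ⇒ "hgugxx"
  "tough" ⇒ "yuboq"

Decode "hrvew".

clown

In flesh: f→k is +5, l→r is +6, e→l is +7, s→a is +8 — the shift increases by 1 each position. Each letter shifts forward by (position + 5), i.e. 5, 6, 7, … — the shift grows by one for each successive letter.
Reversing it on hrvew: h−5=c, r−6=l, v−7=o, e−8=w, w−9=n.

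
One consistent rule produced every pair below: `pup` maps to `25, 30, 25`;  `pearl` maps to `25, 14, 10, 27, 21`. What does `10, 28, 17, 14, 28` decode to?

ashes

p is letter #16 and maps to 25: an offset of 9. Each letter is replaced by its alphabet position (a=1..z=26) + 9.
Undoing it on 10, 28, 17, 14, 28: 10→(10−9)÷1=1=a, 28→(28−9)÷1=19=s, 17→(17−9)÷1=8=h, 14→(14−9)÷1=5=e, 28→(28−9)÷1=19=s.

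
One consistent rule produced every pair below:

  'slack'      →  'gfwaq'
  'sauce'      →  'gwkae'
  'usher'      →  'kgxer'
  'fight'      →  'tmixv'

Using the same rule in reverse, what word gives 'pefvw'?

s(18)→g(6) and l(11)→f(5) fit y≡15x+22 (mod 26); the inverse of 15 mod 26 is 7. Each letter's alphabet position (a=0..z=25) is mapped through 15·x+22 mod 26 — an affine cipher.
Undoing it on pefvw: p(15)→7·(15−22)≡3=d; e(4)→7·(4−22)≡4=e; f(5)→7·(5−22)≡11=l; v(21)→7·(21−22)≡19=t; w(22)→7·(22−22)≡0=a (all mod 26).

delta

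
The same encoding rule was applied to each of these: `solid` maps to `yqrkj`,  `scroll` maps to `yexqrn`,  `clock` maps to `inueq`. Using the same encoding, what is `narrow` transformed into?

Shifts by position in solid: pos 0: s→y (+6), pos 1: o→q (+2), pos 2: l→r (+6), pos 3: i→k (+2) — repeating every 2. A repeating key of period 2 is used — shifts +6, +2 over and over.
Applying it to narrow: n+6=t, a+2=c, r+6=x, r+2=t, o+6=u, w+2=y.

tcxtuy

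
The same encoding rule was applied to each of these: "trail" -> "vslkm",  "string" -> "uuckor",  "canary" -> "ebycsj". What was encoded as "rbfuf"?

Shifts by position in trail: pos 0: t→v (+2), pos 1: r→s (+1), pos 2: a→l (+11), pos 3: i→k (+2), pos 4: l→m (+1) — repeating every 3. The shifts repeat in a cycle of length 3: positions 0,1,… shift by +2, +1, +11, then the pattern repeats.
Decoding rbfuf: r−2=p, b−1=a, f−11=u, u−2=s, f−1=e.

pause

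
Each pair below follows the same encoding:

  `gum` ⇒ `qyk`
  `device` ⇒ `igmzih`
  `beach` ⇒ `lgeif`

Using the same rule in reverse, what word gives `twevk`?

The output letters match the input read backwards, each shifted +4: gum reversed is mug. Read the word backwards and shift each letter +4.
Decoding twevk: shift back: t−4=p, w−4=s, e−4=a, v−4=r, k−4=g → psarg; then reverse → grasp.

grasp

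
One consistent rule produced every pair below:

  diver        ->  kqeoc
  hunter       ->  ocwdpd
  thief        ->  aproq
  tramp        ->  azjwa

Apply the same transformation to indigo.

pvmsra

In diver: d→k is +7, i→q is +8, v→e is +9, e→o is +10 — the shift increases by 1 each position. Letter i (0-indexed) is shifted by i+7, so successive shifts are 7, 8, 9, ….
On indigo: i+7=p, n+8=v, d+9=m, i+10=s, g+11=r, o+12=a.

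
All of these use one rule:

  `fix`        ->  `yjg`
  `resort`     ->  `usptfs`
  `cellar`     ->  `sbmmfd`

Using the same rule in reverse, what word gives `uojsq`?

The output letters match the input read backwards, each shifted +1: fix reversed is xif. Read the word backwards and shift each letter +1.
Reversing it on uojsq: shift back: u−1=t, o−1=n, j−1=i, s−1=r, q−1=p → tnirp; then reverse → print.

print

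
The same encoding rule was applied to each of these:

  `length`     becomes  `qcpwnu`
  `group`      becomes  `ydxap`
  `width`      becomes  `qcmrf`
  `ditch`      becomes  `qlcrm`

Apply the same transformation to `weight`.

cqprnf

Two steps: reverse the string, then apply a Caesar shift of +9.
On weight: reverse → thgiew; then shift: t+9=c, h+9=q, g+9=p, i+9=r, e+9=n, w+9=f.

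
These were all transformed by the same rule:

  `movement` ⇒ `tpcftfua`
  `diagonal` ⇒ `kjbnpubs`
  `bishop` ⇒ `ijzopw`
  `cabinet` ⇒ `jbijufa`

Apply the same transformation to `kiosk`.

The shift depends on letter class: consonant m→t is +7, but vowel o→p is +1. Vowels shift forward by 1 and consonants shift forward by 7.
On kiosk: k(cons)+7=r, i(vowel)+1=j, o(vowel)+1=p, s(cons)+7=z, k(cons)+7=r.

rjpzr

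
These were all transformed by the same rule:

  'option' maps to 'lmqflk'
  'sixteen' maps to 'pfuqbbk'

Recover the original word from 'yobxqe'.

This is a Caesar cipher with shift 23.
Reversing it on yobxqe: y−23=b, o−23=r, b−23=e, x−23=a, q−23=t, e−23=h.

breath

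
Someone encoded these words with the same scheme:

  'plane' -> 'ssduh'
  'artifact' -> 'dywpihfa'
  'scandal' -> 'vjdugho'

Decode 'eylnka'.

Shifts by position in plane: pos 0: p→s (+3), pos 1: l→s (+7), pos 2: a→d (+3), pos 3: n→u (+7) — repeating every 2. A repeating key of period 2 is used — shifts +3, +7 over and over.
Decoding eylnka: e−3=b, y−7=r, l−3=i, n−7=g, k−3=h, a−7=t.

bright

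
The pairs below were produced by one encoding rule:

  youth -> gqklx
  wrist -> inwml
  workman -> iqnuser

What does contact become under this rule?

y(24)→g(6) and o(14)→q(16) fit y≡25x+4 (mod 26); the inverse of 25 mod 26 is 25. Each letter's alphabet position (a=0..z=25) is mapped through 25·x+4 mod 26 — an affine cipher.
For contact: c(2)→25·2+4≡2=c; o(14)→25·14+4≡16=q; n(13)→25·13+4≡17=r; t(19)→25·19+4≡11=l; a(0)→25·0+4≡4=e; c(2)→25·2+4≡2=c; t(19)→25·19+4≡11=l (all mod 26).

cqrlecl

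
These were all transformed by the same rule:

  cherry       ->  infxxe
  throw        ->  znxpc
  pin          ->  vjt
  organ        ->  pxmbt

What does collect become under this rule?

iprrfiz

The shift depends on letter class: consonant c→i is +6, but vowel e→f is +1. The rule splits by letter class: vowels +1, consonants +6.
On collect: c(cons)+6=i, o(vowel)+1=p, l(cons)+6=r, l(cons)+6=r, e(vowel)+1=f, c(cons)+6=i, t(cons)+6=z.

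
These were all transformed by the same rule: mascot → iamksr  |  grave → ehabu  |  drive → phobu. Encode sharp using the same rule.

Treating letters as 0–25, the rule is x ↦ 5x + 0 (mod 26).
On sharp: s(18)→5·18+0≡12=m; h(7)→5·7+0≡9=j; a(0)→5·0+0≡0=a; r(17)→5·17+0≡7=h; p(15)→5·15+0≡23=x (all mod 26).

mjahx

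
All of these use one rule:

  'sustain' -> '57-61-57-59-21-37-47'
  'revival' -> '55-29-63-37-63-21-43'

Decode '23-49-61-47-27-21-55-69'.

The formula is n = 2×(alphabet index, a=1) + 19.
Reversing it on 23-49-61-47-27-21-55-69: 23→(23−19)÷2=2=b, 49→(49−19)÷2=15=o, 61→(61−19)÷2=21=u, 47→(47−19)÷2=14=n, 27→(27−19)÷2=4=d, 21→(21−19)÷2=1=a, 55→(55−19)÷2=18=r, 69→(69−19)÷2=25=y.

boundary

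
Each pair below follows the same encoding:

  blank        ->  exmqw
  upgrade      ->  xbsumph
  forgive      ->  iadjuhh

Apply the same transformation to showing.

Shifts by position in blank: pos 0: b→e (+3), pos 1: l→x (+12), pos 2: a→m (+12), pos 3: n→q (+3), pos 4: k→w (+12) — repeating every 3. A repeating key of period 3 is used — shifts +3, +12, +12 over and over.
On showing: s+3=v, h+12=t, o+12=a, w+3=z, i+12=u, n+12=z, g+3=j.

vtazuzj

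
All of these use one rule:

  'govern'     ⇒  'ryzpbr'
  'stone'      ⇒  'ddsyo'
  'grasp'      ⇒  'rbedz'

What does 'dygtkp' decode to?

Shifts by position in govern: pos 0: g→r (+11), pos 1: o→y (+10), pos 2: v→z (+4), pos 3: e→p (+11), pos 4: r→b (+10), pos 5: n→r (+4) — repeating every 3. It's a Vigenère-style cipher with numeric key [11,10,4]: position i shifts by key[i mod 3].
Decoding dygtkp: d−11=s, y−10=o, g−4=c, t−11=i, k−10=a, p−4=l.

social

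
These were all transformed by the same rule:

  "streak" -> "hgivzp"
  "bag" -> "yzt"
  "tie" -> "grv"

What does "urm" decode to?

fin

This is the alphabet-reversal cipher (Atbash): a becomes z, b becomes y, etc.
Reversing it on urm: u↔f, r↔i, m↔n.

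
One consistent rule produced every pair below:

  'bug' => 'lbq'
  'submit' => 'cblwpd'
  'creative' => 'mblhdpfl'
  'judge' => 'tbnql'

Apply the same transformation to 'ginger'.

Two shifts are in play — +7 for a/e/i/o/u, +10 for every other letter.
On ginger: g(cons)+10=q, i(vowel)+7=p, n(cons)+10=x, g(cons)+10=q, e(vowel)+7=l, r(cons)+10=b.

qpxqlb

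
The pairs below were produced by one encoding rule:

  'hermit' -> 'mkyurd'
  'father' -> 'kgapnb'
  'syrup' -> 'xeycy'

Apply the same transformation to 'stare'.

In hermit: h→m is +5, e→k is +6, r→y is +7, m→u is +8 — the shift increases by 1 each position. Each letter shifts forward by (position + 5), i.e. 5, 6, 7, … — the shift grows by one for each successive letter.
For stare: s+5=x, t+6=z, a+7=h, r+8=z, e+9=n.

xzhzn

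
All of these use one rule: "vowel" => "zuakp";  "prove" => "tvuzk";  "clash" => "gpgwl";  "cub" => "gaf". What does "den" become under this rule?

The shift depends on letter class: consonant v→z is +4, but vowel o→u is +6. The rule splits by letter class: vowels +6, consonants +4.
On den: d(cons)+4=h, e(vowel)+6=k, n(cons)+4=r.

hkr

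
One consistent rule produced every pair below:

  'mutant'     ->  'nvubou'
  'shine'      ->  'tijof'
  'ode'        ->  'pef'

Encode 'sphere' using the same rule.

tqifsf

Compare letters: m→n is +1, u→v is +1, t→u is +1 — a constant shift. It's a constant shift of +1 (ROT1).
On sphere: s+1=t, p+1=q, h+1=i, e+1=f, r+1=s, e+1=f.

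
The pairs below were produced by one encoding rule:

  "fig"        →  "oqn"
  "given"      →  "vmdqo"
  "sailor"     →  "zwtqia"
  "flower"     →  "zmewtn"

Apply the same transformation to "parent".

The output letters match the input read backwards, each shifted +8: fig reversed is gif. The word is reversed, then every letter is shifted forward by 8.
For parent: reverse → tnerap; then shift: t+8=b, n+8=v, e+8=m, r+8=z, a+8=i, p+8=x.

bvmzix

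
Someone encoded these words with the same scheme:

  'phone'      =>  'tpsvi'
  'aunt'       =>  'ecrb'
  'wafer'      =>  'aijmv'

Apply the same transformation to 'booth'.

fwsbl

It's a Vigenère-style cipher with numeric key [4,8]: position i shifts by key[i mod 2].
On booth: b+4=f, o+8=w, o+4=s, t+8=b, h+4=l.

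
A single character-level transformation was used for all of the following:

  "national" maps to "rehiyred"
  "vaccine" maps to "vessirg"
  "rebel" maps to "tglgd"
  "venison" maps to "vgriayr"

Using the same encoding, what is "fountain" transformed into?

n(13)→r(17) and a(0)→e(4) fit y≡7x+4 (mod 26); the inverse of 7 mod 26 is 15. Treating letters as 0–25, the rule is x ↦ 7x + 4 (mod 26).
For fountain: f(5)→7·5+4≡13=n; o(14)→7·14+4≡24=y; u(20)→7·20+4≡14=o; n(13)→7·13+4≡17=r; t(19)→7·19+4≡7=h; a(0)→7·0+4≡4=e; i(8)→7·8+4≡8=i; n(13)→7·13+4≡17=r (all mod 26).

nyorheir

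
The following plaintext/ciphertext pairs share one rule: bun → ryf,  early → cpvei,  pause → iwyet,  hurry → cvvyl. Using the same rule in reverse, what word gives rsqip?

lemon

The output letters match the input read backwards, each shifted +4: bun reversed is nub. The word is reversed, then every letter is shifted forward by 4.
Decoding rsqip: shift back: r−4=n, s−4=o, q−4=m, i−4=e, p−4=l → nomel; then reverse → lemon.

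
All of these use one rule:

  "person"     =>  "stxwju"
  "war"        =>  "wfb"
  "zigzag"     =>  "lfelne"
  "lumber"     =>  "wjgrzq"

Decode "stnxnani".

Read the word backwards and shift each letter +5.
Reversing it on stnxnani: shift back: s−5=n, t−5=o, n−5=i, x−5=s, n−5=i, a−5=v, n−5=i, i−5=d → noisivid; then reverse → division.

division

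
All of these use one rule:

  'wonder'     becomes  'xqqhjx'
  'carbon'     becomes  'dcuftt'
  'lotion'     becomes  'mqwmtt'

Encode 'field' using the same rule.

In wonder: w→x is +1, o→q is +2, n→q is +3, d→h is +4 — the shift increases by 1 each position. Letter i (0-indexed) is shifted by i+1, so successive shifts are 1, 2, 3, ….
For field: f+1=g, i+2=k, e+3=h, l+4=p, d+5=i.

gkhpi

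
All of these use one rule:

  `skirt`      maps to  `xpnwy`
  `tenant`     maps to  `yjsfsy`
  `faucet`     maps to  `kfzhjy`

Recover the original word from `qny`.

lit

Compare letters: s→x is +5, k→p is +5, i→n is +5 — a constant shift. It's a constant shift of +5 (ROT5).
Decoding qny: q−5=l, n−5=i, y−5=t.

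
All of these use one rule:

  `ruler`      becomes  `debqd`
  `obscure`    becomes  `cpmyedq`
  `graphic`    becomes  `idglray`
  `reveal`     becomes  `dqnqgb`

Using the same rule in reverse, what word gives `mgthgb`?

This is an affine cipher: with a=0,…,z=25, each position x becomes (9x+6) mod 26.
Decoding mgthgb: m(12)→3·(12−6)≡18=s; g(6)→3·(6−6)≡0=a; t(19)→3·(19−6)≡13=n; h(7)→3·(7−6)≡3=d; g(6)→3·(6−6)≡0=a; b(1)→3·(1−6)≡11=l (all mod 26).

sandal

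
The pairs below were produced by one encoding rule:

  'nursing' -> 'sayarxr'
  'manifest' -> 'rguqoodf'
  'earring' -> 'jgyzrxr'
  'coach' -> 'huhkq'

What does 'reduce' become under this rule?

In nursing: n→s is +5, u→a is +6, r→y is +7, s→a is +8 — the shift increases by 1 each position. The shift increases by 1 at each position, starting from +5: 5, 6, 7, ….
For reduce: r+5=w, e+6=k, d+7=k, u+8=c, c+9=l, e+10=o.

wkkclo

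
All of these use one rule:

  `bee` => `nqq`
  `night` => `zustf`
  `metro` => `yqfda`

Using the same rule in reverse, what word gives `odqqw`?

creek

Each letter is shifted forward by 12 in the alphabet (a Caesar shift of +12).
Reversing it on odqqw: o−12=c, d−12=r, q−12=e, q−12=e, w−12=k.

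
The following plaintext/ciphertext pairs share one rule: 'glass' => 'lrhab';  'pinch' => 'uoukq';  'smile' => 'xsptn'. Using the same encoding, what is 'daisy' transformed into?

igpah

In glass: g→l is +5, l→r is +6, a→h is +7, s→a is +8 — the shift increases by 1 each position. Letter i (0-indexed) is shifted by i+5, so successive shifts are 5, 6, 7, ….
On daisy: d+5=i, a+6=g, i+7=p, s+8=a, y+9=h.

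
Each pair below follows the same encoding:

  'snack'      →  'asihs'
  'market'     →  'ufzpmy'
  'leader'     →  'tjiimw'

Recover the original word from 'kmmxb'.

chest

Shifts by position in snack: pos 0: s→a (+8), pos 1: n→s (+5), pos 2: a→i (+8), pos 3: c→h (+5) — repeating every 2. It's a Vigenère-style cipher with numeric key [8,5]: position i shifts by key[i mod 2].
Undoing it on kmmxb: k−8=c, m−5=h, m−8=e, x−5=s, b−8=t.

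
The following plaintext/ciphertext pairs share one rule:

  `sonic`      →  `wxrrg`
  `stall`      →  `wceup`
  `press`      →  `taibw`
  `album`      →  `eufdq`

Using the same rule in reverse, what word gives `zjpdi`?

value

Shifts by position in sonic: pos 0: s→w (+4), pos 1: o→x (+9), pos 2: n→r (+4), pos 3: i→r (+9) — repeating every 2. A repeating key of period 2 is used — shifts +4, +9 over and over.
Decoding zjpdi: z−4=v, j−9=a, p−4=l, d−9=u, i−4=e.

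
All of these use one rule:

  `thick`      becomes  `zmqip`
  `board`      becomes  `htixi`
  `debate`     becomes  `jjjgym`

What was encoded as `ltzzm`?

Shifts by position in thick: pos 0: t→z (+6), pos 1: h→m (+5), pos 2: i→q (+8), pos 3: c→i (+6), pos 4: k→p (+5) — repeating every 3. It's a Vigenère-style cipher with numeric key [6,5,8]: position i shifts by key[i mod 3].
Undoing it on ltzzm: l−6=f, t−5=o, z−8=r, z−6=t, m−5=h.

forth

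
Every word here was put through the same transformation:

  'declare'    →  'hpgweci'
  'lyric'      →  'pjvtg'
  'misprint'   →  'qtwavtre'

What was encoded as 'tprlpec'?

The shifts repeat in a cycle of length 2: positions 0,1,… shift by +4, +11, then the pattern repeats.
Decoding tprlpec: t−4=p, p−11=e, r−4=n, l−11=a, p−4=l, e−11=t, c−4=y.

penalty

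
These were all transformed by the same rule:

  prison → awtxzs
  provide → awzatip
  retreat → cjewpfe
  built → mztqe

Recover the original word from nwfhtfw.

crucial

It's a Vigenère-style cipher with numeric key [11,5]: position i shifts by key[i mod 2].
Reversing it on nwfhtfw: n−11=c, w−5=r, f−11=u, h−5=c, t−11=i, f−5=a, w−11=l.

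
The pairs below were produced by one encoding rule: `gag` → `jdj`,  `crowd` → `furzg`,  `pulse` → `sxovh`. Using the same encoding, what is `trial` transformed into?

wuldo

Compare letters: g→j is +3, a→d is +3, g→j is +3 — a constant shift. Every letter moves 3 places later in the alphabet, wrapping around z→a.
For trial: t+3=w, r+3=u, i+3=l, a+3=d, l+3=o.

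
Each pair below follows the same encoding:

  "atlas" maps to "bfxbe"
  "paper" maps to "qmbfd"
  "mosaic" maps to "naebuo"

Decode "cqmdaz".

beacon

Shifts by position in atlas: pos 0: a→b (+1), pos 1: t→f (+12), pos 2: l→x (+12), pos 3: a→b (+1), pos 4: s→e (+12) — repeating every 3. It's a Vigenère-style cipher with numeric key [1,12,12]: position i shifts by key[i mod 3].
Undoing it on cqmdaz: c−1=b, q−12=e, m−12=a, d−1=c, a−12=o, z−12=n.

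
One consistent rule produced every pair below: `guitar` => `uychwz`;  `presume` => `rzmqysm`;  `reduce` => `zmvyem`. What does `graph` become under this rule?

g(6)→u(20) and u(20)→y(24) fit y≡17x+22 (mod 26); the inverse of 17 mod 26 is 23. This is an affine cipher: with a=0,…,z=25, each position x becomes (17x+22) mod 26.
For graph: g(6)→17·6+22≡20=u; r(17)→17·17+22≡25=z; a(0)→17·0+22≡22=w; p(15)→17·15+22≡17=r; h(7)→17·7+22≡11=l (all mod 26).

uzwrl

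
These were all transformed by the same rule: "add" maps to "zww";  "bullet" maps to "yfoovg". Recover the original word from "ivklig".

Each pair mirrors across the alphabet (a↔z, d↔w, d↔w): positions sum to 25. This is the alphabet-reversal cipher (Atbash): a becomes z, b becomes y, etc.
Decoding ivklig: i↔r, v↔e, k↔p, l↔o, i↔r, g↔t.

report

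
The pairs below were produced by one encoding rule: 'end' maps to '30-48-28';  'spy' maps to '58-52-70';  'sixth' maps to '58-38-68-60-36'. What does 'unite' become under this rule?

62-48-38-60-30

e(#5)→30 and n(#14)→48: differences scale by 2, so n = 2·pos + 20. With a=1..z=26, the number is 2·pos + 20.
On unite: u=21→62, n=14→48, i=9→38, t=20→60, e=5→30.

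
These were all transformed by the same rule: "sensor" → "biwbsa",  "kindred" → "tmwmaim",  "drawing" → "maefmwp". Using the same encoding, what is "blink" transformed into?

The shift depends on letter class: consonant s→b is +9, but vowel e→i is +4. The rule splits by letter class: vowels +4, consonants +9.
For blink: b(cons)+9=k, l(cons)+9=u, i(vowel)+4=m, n(cons)+9=w, k(cons)+9=t.

kumwt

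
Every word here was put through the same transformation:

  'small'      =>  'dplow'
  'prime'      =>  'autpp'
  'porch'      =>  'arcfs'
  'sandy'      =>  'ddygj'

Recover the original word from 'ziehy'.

often

It's a Vigenère-style cipher with numeric key [11,3]: position i shifts by key[i mod 2].
Decoding ziehy: z−11=o, i−3=f, e−11=t, h−3=e, y−11=n.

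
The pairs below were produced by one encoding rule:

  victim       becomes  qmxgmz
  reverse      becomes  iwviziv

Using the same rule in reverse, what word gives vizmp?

liver

The output letters match the input read backwards, each shifted +4: victim reversed is mitciv. Read the word backwards and shift each letter +4.
Undoing it on vizmp: shift back: v−4=r, i−4=e, z−4=v, m−4=i, p−4=l → revil; then reverse → liver.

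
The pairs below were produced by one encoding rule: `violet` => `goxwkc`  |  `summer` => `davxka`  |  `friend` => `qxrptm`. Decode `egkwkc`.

tablet

Shifts by position in violet: pos 0: v→g (+11), pos 1: i→o (+6), pos 2: o→x (+9), pos 3: l→w (+11), pos 4: e→k (+6), pos 5: t→c (+9) — repeating every 3. A repeating key of period 3 is used — shifts +11, +6, +9 over and over.
Decoding egkwkc: e−11=t, g−6=a, k−9=b, w−11=l, k−6=e, c−9=t.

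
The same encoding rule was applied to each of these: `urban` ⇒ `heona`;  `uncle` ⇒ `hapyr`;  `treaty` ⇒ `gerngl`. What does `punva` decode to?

Compare letters: u→h is +13, r→e is +13, b→o is +13 — a constant shift. Each letter is shifted forward by 13 in the alphabet (a Caesar shift of +13).
Reversing it on punva: p−13=c, u−13=h, n−13=a, v−13=i, a−13=n.

chain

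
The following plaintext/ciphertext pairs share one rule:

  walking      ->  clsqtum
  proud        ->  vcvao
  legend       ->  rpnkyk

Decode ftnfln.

zigzag

The shifts repeat in a cycle of length 3: positions 0,1,… shift by +6, +11, +7, then the pattern repeats.
Undoing it on ftnfln: f−6=z, t−11=i, n−7=g, f−6=z, l−11=a, n−7=g.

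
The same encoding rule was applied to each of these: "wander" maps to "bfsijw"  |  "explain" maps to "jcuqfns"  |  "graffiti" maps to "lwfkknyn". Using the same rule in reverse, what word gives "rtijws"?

Compare letters: w→b is +5, a→f is +5, n→s is +5 — a constant shift. Every letter moves 5 places later in the alphabet, wrapping around z→a.
Undoing it on rtijws: r−5=m, t−5=o, i−5=d, j−5=e, w−5=r, s−5=n.

modern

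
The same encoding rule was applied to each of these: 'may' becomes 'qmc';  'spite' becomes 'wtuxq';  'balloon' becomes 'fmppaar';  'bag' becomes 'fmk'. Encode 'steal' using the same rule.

The shift depends on letter class: consonant m→q is +4, but vowel a→m is +12. Two shifts are in play — +12 for a/e/i/o/u, +4 for every other letter.
Applying it to steal: s(cons)+4=w, t(cons)+4=x, e(vowel)+12=q, a(vowel)+12=m, l(cons)+4=p.

wxqmp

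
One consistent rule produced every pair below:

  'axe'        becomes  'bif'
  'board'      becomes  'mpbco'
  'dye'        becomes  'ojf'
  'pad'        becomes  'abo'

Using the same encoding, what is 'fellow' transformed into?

qfwwph

The shift depends on letter class: consonant x→i is +11, but vowel a→b is +1. Two shifts are in play — +1 for a/e/i/o/u, +11 for every other letter.
On fellow: f(cons)+11=q, e(vowel)+1=f, l(cons)+11=w, l(cons)+11=w, o(vowel)+1=p, w(cons)+11=h.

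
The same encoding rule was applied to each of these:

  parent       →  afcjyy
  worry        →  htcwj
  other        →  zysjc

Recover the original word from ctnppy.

Shifts by position in parent: pos 0: p→a (+11), pos 1: a→f (+5), pos 2: r→c (+11), pos 3: e→j (+5) — repeating every 2. The shifts repeat in a cycle of length 2: positions 0,1,… shift by +11, +5, then the pattern repeats.
Undoing it on ctnppy: c−11=r, t−5=o, n−11=c, p−5=k, p−11=e, y−5=t.

rocket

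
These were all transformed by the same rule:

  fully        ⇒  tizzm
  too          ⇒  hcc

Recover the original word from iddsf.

Compare letters: f→t is +14, u→i is +14, l→z is +14 — a constant shift. It's a constant shift of +14 (ROT14).
Reversing it on iddsf: i−14=u, d−14=p, d−14=p, s−14=e, f−14=r.

upper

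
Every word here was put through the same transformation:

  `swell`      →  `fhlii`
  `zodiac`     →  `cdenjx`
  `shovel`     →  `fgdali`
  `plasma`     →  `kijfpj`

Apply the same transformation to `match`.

s(18)→f(5) and w(22)→h(7) fit y≡7x+9 (mod 26); the inverse of 7 mod 26 is 15. Each letter's alphabet position (a=0..z=25) is mapped through 7·x+9 mod 26 — an affine cipher.
For match: m(12)→7·12+9≡15=p; a(0)→7·0+9≡9=j; t(19)→7·19+9≡12=m; c(2)→7·2+9≡23=x; h(7)→7·7+9≡6=g (all mod 26).

pjmxg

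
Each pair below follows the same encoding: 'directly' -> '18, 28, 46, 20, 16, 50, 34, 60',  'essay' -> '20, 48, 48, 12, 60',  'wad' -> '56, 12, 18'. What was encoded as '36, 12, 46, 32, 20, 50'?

market

d(#4)→18 and i(#9)→28: differences scale by 2, so n = 2·pos + 10. The formula is n = 2×(alphabet index, a=1) + 10.
Undoing it on 36, 12, 46, 32, 20, 50: 36→(36−10)÷2=13=m, 12→(12−10)÷2=1=a, 46→(46−10)÷2=18=r, 32→(32−10)÷2=11=k, 20→(20−10)÷2=5=e, 50→(50−10)÷2=20=t.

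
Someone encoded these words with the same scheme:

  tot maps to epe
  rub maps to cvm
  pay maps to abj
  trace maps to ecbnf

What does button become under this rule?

mveepy

Two shifts are in play — +1 for a/e/i/o/u, +11 for every other letter.
On button: b(cons)+11=m, u(vowel)+1=v, t(cons)+11=e, t(cons)+11=e, o(vowel)+1=p, n(cons)+11=y.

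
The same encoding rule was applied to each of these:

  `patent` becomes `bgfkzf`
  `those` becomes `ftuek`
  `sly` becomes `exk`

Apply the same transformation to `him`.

toy

The shift depends on letter class: consonant p→b is +12, but vowel a→g is +6. Vowels shift forward by 6 and consonants shift forward by 12.
For him: h(cons)+12=t, i(vowel)+6=o, m(cons)+12=y.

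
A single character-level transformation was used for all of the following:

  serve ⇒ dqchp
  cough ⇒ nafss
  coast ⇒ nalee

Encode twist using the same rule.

eitee

Shifts by position in serve: pos 0: s→d (+11), pos 1: e→q (+12), pos 2: r→c (+11), pos 3: v→h (+12) — repeating every 2. A repeating key of period 2 is used — shifts +11, +12 over and over.
For twist: t+11=e, w+12=i, i+11=t, s+12=e, t+11=e.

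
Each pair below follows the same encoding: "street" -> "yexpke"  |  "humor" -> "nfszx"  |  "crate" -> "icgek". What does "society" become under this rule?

yzitkee

Shifts by position in street: pos 0: s→y (+6), pos 1: t→e (+11), pos 2: r→x (+6), pos 3: e→p (+11) — repeating every 2. The shifts repeat in a cycle of length 2: positions 0,1,… shift by +6, +11, then the pattern repeats.
On society: s+6=y, o+11=z, c+6=i, i+11=t, e+6=k, t+11=e, y+6=e.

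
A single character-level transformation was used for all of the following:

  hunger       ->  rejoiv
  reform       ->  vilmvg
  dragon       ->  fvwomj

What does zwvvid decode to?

h(7)→r(17) and u(20)→e(4) fit y≡3x+22 (mod 26); the inverse of 3 mod 26 is 9. Treating letters as 0–25, the rule is x ↦ 3x + 22 (mod 26).
Reversing it on zwvvid: z(25)→9·(25−22)≡1=b; w(22)→9·(22−22)≡0=a; v(21)→9·(21−22)≡17=r; v(21)→9·(21−22)≡17=r; i(8)→9·(8−22)≡4=e; d(3)→9·(3−22)≡11=l (all mod 26).

barrel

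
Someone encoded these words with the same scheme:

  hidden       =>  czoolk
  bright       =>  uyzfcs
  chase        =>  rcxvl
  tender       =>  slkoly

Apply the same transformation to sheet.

h(7)→c(2) and i(8)→z(25) fit y≡23x+23 (mod 26); the inverse of 23 mod 26 is 17. Treating letters as 0–25, the rule is x ↦ 23x + 23 (mod 26).
For sheet: s(18)→23·18+23≡21=v; h(7)→23·7+23≡2=c; e(4)→23·4+23≡11=l; e(4)→23·4+23≡11=l; t(19)→23·19+23≡18=s (all mod 26).

vclls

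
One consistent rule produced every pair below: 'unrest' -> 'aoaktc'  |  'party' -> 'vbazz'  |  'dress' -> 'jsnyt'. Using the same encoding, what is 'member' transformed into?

sfvhfa

Shifts by position in unrest: pos 0: u→a (+6), pos 1: n→o (+1), pos 2: r→a (+9), pos 3: e→k (+6), pos 4: s→t (+1), pos 5: t→c (+9) — repeating every 3. It's a Vigenère-style cipher with numeric key [6,1,9]: position i shifts by key[i mod 3].
On member: m+6=s, e+1=f, m+9=v, b+6=h, e+1=f, r+9=a.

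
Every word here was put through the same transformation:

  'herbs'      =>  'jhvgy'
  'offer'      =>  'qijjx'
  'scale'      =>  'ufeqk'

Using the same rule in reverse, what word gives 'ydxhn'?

In herbs: h→j is +2, e→h is +3, r→v is +4, b→g is +5 — the shift increases by 1 each position. Letter i (0-indexed) is shifted by i+2, so successive shifts are 2, 3, 4, ….
Decoding ydxhn: y−2=w, d−3=a, x−4=t, h−5=c, n−6=h.

watch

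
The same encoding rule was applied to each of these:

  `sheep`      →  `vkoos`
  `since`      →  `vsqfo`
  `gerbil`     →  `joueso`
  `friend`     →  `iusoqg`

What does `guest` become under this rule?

jeovw

The shift depends on letter class: consonant s→v is +3, but vowel e→o is +10. Vowels shift forward by 10 and consonants shift forward by 3.
Applying it to guest: g(cons)+3=j, u(vowel)+10=e, e(vowel)+10=o, s(cons)+3=v, t(cons)+3=w.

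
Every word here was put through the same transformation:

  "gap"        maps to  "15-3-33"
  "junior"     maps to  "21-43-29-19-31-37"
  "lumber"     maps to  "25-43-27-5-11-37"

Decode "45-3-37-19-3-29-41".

variant

g(#7)→15 and a(#1)→3: differences scale by 2, so n = 2·pos + 1. Each letter becomes 2×(its alphabet position, a=1..z=26) + 1.
Reversing it on 45-3-37-19-3-29-41: 45→(45−1)÷2=22=v, 3→(3−1)÷2=1=a, 37→(37−1)÷2=18=r, 19→(19−1)÷2=9=i, 3→(3−1)÷2=1=a, 29→(29−1)÷2=14=n, 41→(41−1)÷2=20=t.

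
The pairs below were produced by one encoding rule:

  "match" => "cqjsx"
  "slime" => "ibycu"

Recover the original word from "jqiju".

It's a constant shift of +16 (ROT16).
Decoding jqiju: j−16=t, q−16=a, i−16=s, j−16=t, u−16=e.

taste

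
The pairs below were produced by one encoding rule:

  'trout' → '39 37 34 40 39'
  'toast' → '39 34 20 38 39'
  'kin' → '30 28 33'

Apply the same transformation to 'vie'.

41 28 24

t is letter #20 and maps to 39: an offset of 19. Each letter is replaced by its alphabet position (a=1..z=26) + 19.
On vie: v=22→41, i=9→28, e=5→24.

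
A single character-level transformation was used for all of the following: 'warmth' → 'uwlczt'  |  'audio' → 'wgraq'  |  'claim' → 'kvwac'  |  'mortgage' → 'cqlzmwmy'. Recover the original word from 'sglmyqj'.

w(22)→u(20) and a(0)→w(22) fit y≡7x+22 (mod 26); the inverse of 7 mod 26 is 15. Treating letters as 0–25, the rule is x ↦ 7x + 22 (mod 26).
Decoding sglmyqj: s(18)→15·(18−22)≡18=s; g(6)→15·(6−22)≡20=u; l(11)→15·(11−22)≡17=r; m(12)→15·(12−22)≡6=g; y(24)→15·(24−22)≡4=e; q(16)→15·(16−22)≡14=o; j(9)→15·(9−22)≡13=n (all mod 26).

surgeon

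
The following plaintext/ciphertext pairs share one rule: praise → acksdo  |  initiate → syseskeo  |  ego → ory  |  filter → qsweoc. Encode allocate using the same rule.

kwwynkeo

Vowels shift forward by 10 and consonants shift forward by 11.
For allocate: a(vowel)+10=k, l(cons)+11=w, l(cons)+11=w, o(vowel)+10=y, c(cons)+11=n, a(vowel)+10=k, t(cons)+11=e, e(vowel)+10=o.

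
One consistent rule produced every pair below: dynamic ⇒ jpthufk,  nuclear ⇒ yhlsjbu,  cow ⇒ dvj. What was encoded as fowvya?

trophy

The output letters match the input read backwards, each shifted +7: dynamic reversed is cimanyd. The word is reversed, then every letter is shifted forward by 7.
Undoing it on fowvya: shift back: f−7=y, o−7=h, w−7=p, v−7=o, y−7=r, a−7=t → yhport; then reverse → trophy.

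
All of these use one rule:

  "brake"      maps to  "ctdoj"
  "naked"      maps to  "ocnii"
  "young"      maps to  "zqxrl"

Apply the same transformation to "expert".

fzsiwz

In brake: b→c is +1, r→t is +2, a→d is +3, k→o is +4 — the shift increases by 1 each position. Letter i (0-indexed) is shifted by i+1, so successive shifts are 1, 2, 3, ….
For expert: e+1=f, x+2=z, p+3=s, e+4=i, r+5=w, t+6=z.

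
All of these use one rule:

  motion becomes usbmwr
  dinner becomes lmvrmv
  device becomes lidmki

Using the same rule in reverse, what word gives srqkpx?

knight

Shifts by position in motion: pos 0: m→u (+8), pos 1: o→s (+4), pos 2: t→b (+8), pos 3: i→m (+4) — repeating every 2. It's a Vigenère-style cipher with numeric key [8,4]: position i shifts by key[i mod 2].
Undoing it on srqkpx: s−8=k, r−4=n, q−8=i, k−4=g, p−8=h, x−4=t.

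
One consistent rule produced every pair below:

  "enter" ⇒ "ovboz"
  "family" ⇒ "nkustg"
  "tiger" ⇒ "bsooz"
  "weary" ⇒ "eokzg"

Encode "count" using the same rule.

kyevb

The shift depends on letter class: consonant n→v is +8, but vowel e→o is +10. Vowels shift forward by 10 and consonants shift forward by 8.
On count: c(cons)+8=k, o(vowel)+10=y, u(vowel)+10=e, n(cons)+8=v, t(cons)+8=b.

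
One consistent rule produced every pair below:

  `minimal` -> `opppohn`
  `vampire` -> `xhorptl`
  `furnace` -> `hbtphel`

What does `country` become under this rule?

The shift depends on letter class: consonant m→o is +2, but vowel i→p is +7. Vowels shift forward by 7 and consonants shift forward by 2.
For country: c(cons)+2=e, o(vowel)+7=v, u(vowel)+7=b, n(cons)+2=p, t(cons)+2=v, r(cons)+2=t, y(cons)+2=a.

evbpvta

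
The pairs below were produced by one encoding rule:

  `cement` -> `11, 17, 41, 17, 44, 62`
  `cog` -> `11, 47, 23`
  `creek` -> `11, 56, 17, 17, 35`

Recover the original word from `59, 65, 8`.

sub

The formula is n = 3×(alphabet index, a=1) + 2.
Decoding 59, 65, 8: 59→(59−2)÷3=19=s, 65→(65−2)÷3=21=u, 8→(8−2)÷3=2=b.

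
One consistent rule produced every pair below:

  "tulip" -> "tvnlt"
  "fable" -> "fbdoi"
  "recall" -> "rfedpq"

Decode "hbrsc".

In tulip: t→t is +0, u→v is +1, l→n is +2, i→l is +3 — the shift increases by 1 each position. Each letter shifts forward by its position index (0, 1, 2, …) — the shift grows by one for each successive letter.
Undoing it on hbrsc: h−0=h, b−1=a, r−2=p, s−3=p, c−4=y.

happy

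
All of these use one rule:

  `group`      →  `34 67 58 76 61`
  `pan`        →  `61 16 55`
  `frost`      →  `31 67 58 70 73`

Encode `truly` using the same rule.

73 67 76 49 88

g(#7)→34 and r(#18)→67: differences scale by 3, so n = 3·pos + 13. The formula is n = 3×(alphabet index, a=1) + 13.
Applying it to truly: t=20→73, r=18→67, u=21→76, l=12→49, y=25→88.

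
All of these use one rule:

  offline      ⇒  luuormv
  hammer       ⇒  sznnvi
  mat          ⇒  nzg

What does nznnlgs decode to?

mammoth

Each letter is replaced by its mirror in the alphabet: a↔z, b↔y, c↔x, and so on (the Atbash cipher).
Reversing it on nznnlgs: n↔m, z↔a, n↔m, n↔m, l↔o, g↔t, s↔h.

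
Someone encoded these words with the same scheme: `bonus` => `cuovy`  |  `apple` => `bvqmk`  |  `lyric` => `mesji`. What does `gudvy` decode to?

focus

A repeating key of period 3 is used — shifts +1, +6, +1 over and over.
Decoding gudvy: g−1=f, u−6=o, d−1=c, v−1=u, y−6=s.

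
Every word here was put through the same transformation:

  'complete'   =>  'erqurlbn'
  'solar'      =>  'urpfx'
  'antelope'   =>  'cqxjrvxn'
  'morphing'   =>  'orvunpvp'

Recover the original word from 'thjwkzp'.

The shift increases by 1 at each position, starting from +2: 2, 3, 4, ….
Decoding thjwkzp: t−2=r, h−3=e, j−4=f, w−5=r, k−6=e, z−7=s, p−8=h.

refresh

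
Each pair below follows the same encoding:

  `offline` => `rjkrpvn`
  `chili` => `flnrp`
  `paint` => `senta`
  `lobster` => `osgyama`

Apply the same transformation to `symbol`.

vcrhvt

In offline: o→r is +3, f→j is +4, f→k is +5, l→r is +6 — the shift increases by 1 each position. Each letter shifts forward by (position + 3), i.e. 3, 4, 5, … — the shift grows by one for each successive letter.
For symbol: s+3=v, y+4=c, m+5=r, b+6=h, o+7=v, l+8=t.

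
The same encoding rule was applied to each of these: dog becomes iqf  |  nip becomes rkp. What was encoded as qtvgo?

The output letters match the input read backwards, each shifted +2: dog reversed is god. Read the word backwards and shift each letter +2.
Decoding qtvgo: shift back: q−2=o, t−2=r, v−2=t, g−2=e, o−2=m → ortem; then reverse → metro.

metro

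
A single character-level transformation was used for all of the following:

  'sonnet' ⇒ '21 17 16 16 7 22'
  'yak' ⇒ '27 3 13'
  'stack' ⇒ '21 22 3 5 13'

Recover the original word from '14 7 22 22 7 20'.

s is letter #19 and maps to 21: an offset of 2. Letters become their 1-based position plus 2 (so a→3, b→4, …).
Decoding 14 7 22 22 7 20: 14→(14−2)÷1=12=l, 7→(7−2)÷1=5=e, 22→(22−2)÷1=20=t, 22→(22−2)÷1=20=t, 7→(7−2)÷1=5=e, 20→(20−2)÷1=18=r.

letter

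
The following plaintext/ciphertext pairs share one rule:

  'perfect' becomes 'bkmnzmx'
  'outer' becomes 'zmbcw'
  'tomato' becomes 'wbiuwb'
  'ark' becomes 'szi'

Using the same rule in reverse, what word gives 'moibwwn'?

footage

Read the word backwards and shift each letter +8.
Decoding moibwwn: shift back: m−8=e, o−8=g, i−8=a, b−8=t, w−8=o, w−8=o, n−8=f → egatoof; then reverse → footage.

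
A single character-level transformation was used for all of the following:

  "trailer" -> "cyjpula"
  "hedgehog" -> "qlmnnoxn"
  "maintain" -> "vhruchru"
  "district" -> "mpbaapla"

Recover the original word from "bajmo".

staff

Shifts by position in trailer: pos 0: t→c (+9), pos 1: r→y (+7), pos 2: a→j (+9), pos 3: i→p (+7) — repeating every 2. A repeating key of period 2 is used — shifts +9, +7 over and over.
Decoding bajmo: b−9=s, a−7=t, j−9=a, m−7=f, o−9=f.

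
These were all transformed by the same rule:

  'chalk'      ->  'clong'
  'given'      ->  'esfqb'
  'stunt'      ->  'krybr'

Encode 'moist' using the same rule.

This is an affine cipher: with a=0,…,z=25, each position x becomes (7x+14) mod 26.
For moist: m(12)→7·12+14≡20=u; o(14)→7·14+14≡8=i; i(8)→7·8+14≡18=s; s(18)→7·18+14≡10=k; t(19)→7·19+14≡17=r (all mod 26).

uiskr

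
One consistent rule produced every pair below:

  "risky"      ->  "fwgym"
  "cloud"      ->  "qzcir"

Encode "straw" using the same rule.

It's a constant shift of +14 (ROT14).
On straw: s+14=g, t+14=h, r+14=f, a+14=o, w+14=k.

ghfok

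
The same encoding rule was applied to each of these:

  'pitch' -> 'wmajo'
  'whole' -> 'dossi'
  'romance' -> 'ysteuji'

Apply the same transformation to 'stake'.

zaeri

The shift depends on letter class: consonant p→w is +7, but vowel i→m is +4. Vowels shift forward by 4 and consonants shift forward by 7.
On stake: s(cons)+7=z, t(cons)+7=a, a(vowel)+4=e, k(cons)+7=r, e(vowel)+4=i.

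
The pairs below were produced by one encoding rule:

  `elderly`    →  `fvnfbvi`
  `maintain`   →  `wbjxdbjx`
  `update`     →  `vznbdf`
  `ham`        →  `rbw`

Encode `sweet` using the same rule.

cgffd

The shift depends on letter class: consonant l→v is +10, but vowel e→f is +1. Vowels shift forward by 1 and consonants shift forward by 10.
For sweet: s(cons)+10=c, w(cons)+10=g, e(vowel)+1=f, e(vowel)+1=f, t(cons)+10=d.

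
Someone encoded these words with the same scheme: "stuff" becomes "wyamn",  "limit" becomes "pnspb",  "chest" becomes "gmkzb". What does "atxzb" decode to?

In stuff: s→w is +4, t→y is +5, u→a is +6, f→m is +7 — the shift increases by 1 each position. Letter i (0-indexed) is shifted by i+4, so successive shifts are 4, 5, 6, ….
Reversing it on atxzb: a−4=w, t−5=o, x−6=r, z−7=s, b−8=t.

worst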